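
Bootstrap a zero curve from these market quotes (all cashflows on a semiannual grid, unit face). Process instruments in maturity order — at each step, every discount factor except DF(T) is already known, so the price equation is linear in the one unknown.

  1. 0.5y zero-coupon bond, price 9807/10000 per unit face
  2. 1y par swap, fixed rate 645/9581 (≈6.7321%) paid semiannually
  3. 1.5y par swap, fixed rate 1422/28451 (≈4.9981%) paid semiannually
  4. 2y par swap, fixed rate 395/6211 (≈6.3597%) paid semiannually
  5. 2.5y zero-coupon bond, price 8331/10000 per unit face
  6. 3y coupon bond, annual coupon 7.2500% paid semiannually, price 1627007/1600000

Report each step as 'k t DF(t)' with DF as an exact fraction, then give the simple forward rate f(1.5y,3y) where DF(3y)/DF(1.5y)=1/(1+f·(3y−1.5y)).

1 1/2 9807/10000
2 1 1871/2000
3 3/2 9289/10000
4 2 1763/2000
5 5/2 8331/10000
6 3 4109/5000
f(1.5y,3y) = ((9289/10000)/(4109/5000) − 1)/(3/2) = 51/587 ≈ 8.6882%

step 1 [0.5y] zero: DF = P = 9807/10000 ≈ 0.980700
step 2 [1y] swap r/2=645/19162: DF=(1 − 645/19162·(0.980700))/(1+645/19162) = 1871/2000 ≈ 0.935500
step 3 [1.5y] swap r/2=711/28451: DF=(1 − 711/28451·(0.980700+0.935500))/(1+711/28451) = 9289/10000 ≈ 0.928900
step 4 [2y] swap r/2=395/12422: DF=(1 − 395/12422·(0.980700+0.935500+0.928900))/(1+395/12422) = 1763/2000 ≈ 0.881500
step 5 [2.5y] zero: DF = P = 8331/10000 ≈ 0.833100
step 6 [3y] bond c/2=29/800: DF=(1627007/1600000 − 29/800·(0.980700+0.935500+0.928900+0.881500+0.833100))/(1+29/800) = 4109/5000 ≈ 0.821800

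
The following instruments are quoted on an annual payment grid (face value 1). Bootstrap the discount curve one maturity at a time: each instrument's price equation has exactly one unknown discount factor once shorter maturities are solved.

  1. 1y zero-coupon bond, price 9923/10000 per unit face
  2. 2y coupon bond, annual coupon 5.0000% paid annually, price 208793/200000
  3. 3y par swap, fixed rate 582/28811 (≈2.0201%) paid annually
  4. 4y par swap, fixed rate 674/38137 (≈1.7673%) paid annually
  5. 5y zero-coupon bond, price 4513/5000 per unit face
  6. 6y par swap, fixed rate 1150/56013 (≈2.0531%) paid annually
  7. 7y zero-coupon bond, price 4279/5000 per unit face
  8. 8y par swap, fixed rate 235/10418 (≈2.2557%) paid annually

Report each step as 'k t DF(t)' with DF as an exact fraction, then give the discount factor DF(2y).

step 1 [1y] zero: DF = P = 9923/10000 ≈ 0.992300
step 2 [2y] bond c/1=1/20: DF=(208793/200000 − 1/20·(0.992300))/(1+1/20) = 947/1000 ≈ 0.947000
step 3 [3y] swap r/1=582/28811: DF=(1 − 582/28811·(0.992300+0.947000))/(1+582/28811) = 4709/5000 ≈ 0.941800
step 4 [4y] swap r/1=674/38137: DF=(1 − 674/38137·(0.992300+0.947000+0.941800))/(1+674/38137) = 4663/5000 ≈ 0.932600
step 5 [5y] zero: DF = P = 4513/5000 ≈ 0.902600
step 6 [6y] swap r/1=1150/56013: DF=(1 − 1150/56013·(0.992300+0.947000+0.941800+0.932600+0.902600))/(1+1150/56013) = 177/200 ≈ 0.885000
step 7 [7y] zero: DF = P = 4279/5000 ≈ 0.855800
step 8 [8y] swap r/1=235/10418: DF=(1 − 235/10418·(0.992300+0.947000+0.941800+0.932600+0.902600+0.885000+0.855800))/(1+235/10418) = 1671/2000 ≈ 0.835500

1 1 9923/10000
2 2 947/1000
3 3 4709/5000
4 4 4663/5000
5 5 4513/5000
6 6 177/200
7 7 4279/5000
8 8 1671/2000
DF(2y) = 947/1000 ≈ 0.947000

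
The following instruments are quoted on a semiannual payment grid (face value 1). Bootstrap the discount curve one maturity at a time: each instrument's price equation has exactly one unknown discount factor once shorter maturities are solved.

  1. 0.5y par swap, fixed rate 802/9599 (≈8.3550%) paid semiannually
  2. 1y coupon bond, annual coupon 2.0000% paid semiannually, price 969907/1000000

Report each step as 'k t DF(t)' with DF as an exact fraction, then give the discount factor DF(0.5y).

1 1/2 9599/10000
2 1 2377/2500
DF(0.5y) = 9599/10000 ≈ 0.959900

step 1 [0.5y] swap r/2=401/9599: DF=(1 − 401/9599·(0))/(1+401/9599) = 9599/10000 ≈ 0.959900
step 2 [1y] bond c/2=1/100: DF=(969907/1000000 − 1/100·(0.959900))/(1+1/100) = 2377/2500 ≈ 0.950800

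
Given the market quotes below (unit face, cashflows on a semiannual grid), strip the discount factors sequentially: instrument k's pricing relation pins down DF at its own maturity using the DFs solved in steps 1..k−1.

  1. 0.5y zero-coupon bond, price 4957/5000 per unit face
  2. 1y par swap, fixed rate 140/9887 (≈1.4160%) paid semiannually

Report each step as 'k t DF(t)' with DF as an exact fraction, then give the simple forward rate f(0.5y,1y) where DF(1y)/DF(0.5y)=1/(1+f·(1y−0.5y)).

step 1 [0.5y] zero: DF = P = 4957/5000 ≈ 0.991400
step 2 [1y] swap r/2=70/9887: DF=(1 − 70/9887·(0.991400))/(1+70/9887) = 493/500 ≈ 0.986000

1 1/2 4957/5000
2 1 493/500
f(0.5y,1y) = ((4957/5000)/(493/500) − 1)/(1/2) = 27/2465 ≈ 1.0953%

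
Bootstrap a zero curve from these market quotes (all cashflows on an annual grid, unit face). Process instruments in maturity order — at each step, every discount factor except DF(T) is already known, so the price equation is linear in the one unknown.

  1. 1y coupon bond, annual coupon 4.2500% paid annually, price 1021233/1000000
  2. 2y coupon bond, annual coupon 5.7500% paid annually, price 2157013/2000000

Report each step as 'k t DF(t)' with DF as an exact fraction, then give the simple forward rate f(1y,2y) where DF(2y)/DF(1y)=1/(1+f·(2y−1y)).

1 1 2449/2500
2 2 4833/5000
f(1y,2y) = ((2449/2500)/(4833/5000) − 1)/(1) = 65/4833 ≈ 1.3449%

step 1 [1y] bond c/1=17/400: DF=(1021233/1000000 − 17/400·(0))/(1+17/400) = 2449/2500 ≈ 0.979600
step 2 [2y] bond c/1=23/400: DF=(2157013/2000000 − 23/400·(0.979600))/(1+23/400) = 4833/5000 ≈ 0.966600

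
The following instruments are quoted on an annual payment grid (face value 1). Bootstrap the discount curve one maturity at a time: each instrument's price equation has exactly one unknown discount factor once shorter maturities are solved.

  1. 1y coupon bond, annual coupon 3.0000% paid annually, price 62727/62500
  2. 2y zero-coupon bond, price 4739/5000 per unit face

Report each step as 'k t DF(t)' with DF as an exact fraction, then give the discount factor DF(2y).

step 1 [1y] bond c/1=3/100: DF=(62727/62500 − 3/100·(0))/(1+3/100) = 609/625 ≈ 0.974400
step 2 [2y] zero: DF = P = 4739/5000 ≈ 0.947800

1 1 609/625
2 2 4739/5000
DF(2y) = 4739/5000 ≈ 0.947800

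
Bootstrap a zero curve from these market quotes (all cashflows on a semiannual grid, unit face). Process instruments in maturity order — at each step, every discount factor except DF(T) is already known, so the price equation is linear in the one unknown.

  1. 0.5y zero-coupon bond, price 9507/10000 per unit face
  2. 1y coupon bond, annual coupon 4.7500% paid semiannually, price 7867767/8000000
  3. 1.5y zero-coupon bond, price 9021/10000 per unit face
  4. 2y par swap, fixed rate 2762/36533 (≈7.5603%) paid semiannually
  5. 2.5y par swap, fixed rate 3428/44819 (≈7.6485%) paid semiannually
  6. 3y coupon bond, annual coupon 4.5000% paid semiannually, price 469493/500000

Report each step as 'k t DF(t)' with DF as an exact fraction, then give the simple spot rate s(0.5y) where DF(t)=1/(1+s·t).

1 1/2 9507/10000
2 1 4693/5000
3 3/2 9021/10000
4 2 8619/10000
5 5/2 4143/5000
6 3 8197/10000
s(0.5y) = (1/(9507/10000) − 1)/(1/2) = 986/9507 ≈ 10.3713%

step 1 [0.5y] zero: DF = P = 9507/10000 ≈ 0.950700
step 2 [1y] bond c/2=19/800: DF=(7867767/8000000 − 19/800·(0.950700))/(1+19/800) = 4693/5000 ≈ 0.938600
step 3 [1.5y] zero: DF = P = 9021/10000 ≈ 0.902100
step 4 [2y] swap r/2=1381/36533: DF=(1 − 1381/36533·(0.950700+0.938600+0.902100))/(1+1381/36533) = 8619/10000 ≈ 0.861900
step 5 [2.5y] swap r/2=1714/44819: DF=(1 − 1714/44819·(0.950700+0.938600+0.902100+0.861900))/(1+1714/44819) = 4143/5000 ≈ 0.828600
step 6 [3y] bond c/2=9/400: DF=(469493/500000 − 9/400·(0.950700+0.938600+0.902100+0.861900+0.828600))/(1+9/400) = 8197/10000 ≈ 0.819700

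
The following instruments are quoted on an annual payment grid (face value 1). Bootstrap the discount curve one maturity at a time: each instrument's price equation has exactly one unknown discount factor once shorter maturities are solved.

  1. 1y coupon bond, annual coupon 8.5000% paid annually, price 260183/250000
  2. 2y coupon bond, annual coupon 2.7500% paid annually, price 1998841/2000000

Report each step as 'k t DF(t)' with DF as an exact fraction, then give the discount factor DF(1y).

step 1 [1y] bond c/1=17/200: DF=(260183/250000 − 17/200·(0))/(1+17/200) = 1199/1250 ≈ 0.959200
step 2 [2y] bond c/1=11/400: DF=(1998841/2000000 − 11/400·(0.959200))/(1+11/400) = 947/1000 ≈ 0.947000

1 1 1199/1250
2 2 947/1000
DF(1y) = 1199/1250 ≈ 0.959200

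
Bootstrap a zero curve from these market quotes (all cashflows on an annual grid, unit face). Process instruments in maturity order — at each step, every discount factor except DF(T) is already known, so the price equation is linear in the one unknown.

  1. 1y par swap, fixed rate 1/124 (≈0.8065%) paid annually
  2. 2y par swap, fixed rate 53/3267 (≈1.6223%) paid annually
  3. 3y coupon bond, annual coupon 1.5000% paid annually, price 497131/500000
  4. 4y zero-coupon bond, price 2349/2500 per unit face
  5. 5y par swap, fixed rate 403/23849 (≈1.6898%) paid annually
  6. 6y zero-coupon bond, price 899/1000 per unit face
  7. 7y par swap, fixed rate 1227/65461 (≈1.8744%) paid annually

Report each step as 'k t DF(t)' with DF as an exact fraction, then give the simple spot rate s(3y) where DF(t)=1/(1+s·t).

1 1 124/125
2 2 4841/5000
3 3 4753/5000
4 4 2349/2500
5 5 4597/5000
6 6 899/1000
7 7 8773/10000
s(3y) = (1/(4753/5000) − 1)/(3) = 247/14259 ≈ 1.7322%

step 1 [1y] swap r/1=1/124: DF=(1 − 1/124·(0))/(1+1/124) = 124/125 ≈ 0.992000
step 2 [2y] swap r/1=53/3267: DF=(1 − 53/3267·(0.992000))/(1+53/3267) = 4841/5000 ≈ 0.968200
step 3 [3y] bond c/1=3/200: DF=(497131/500000 − 3/200·(0.992000+0.968200))/(1+3/200) = 4753/5000 ≈ 0.950600
step 4 [4y] zero: DF = P = 2349/2500 ≈ 0.939600
step 5 [5y] swap r/1=403/23849: DF=(1 − 403/23849·(0.992000+0.968200+0.950600+0.939600))/(1+403/23849) = 4597/5000 ≈ 0.919400
step 6 [6y] zero: DF = P = 899/1000 ≈ 0.899000
step 7 [7y] swap r/1=1227/65461: DF=(1 − 1227/65461·(0.992000+0.968200+0.950600+0.939600+0.919400+0.899000))/(1+1227/65461) = 8773/10000 ≈ 0.877300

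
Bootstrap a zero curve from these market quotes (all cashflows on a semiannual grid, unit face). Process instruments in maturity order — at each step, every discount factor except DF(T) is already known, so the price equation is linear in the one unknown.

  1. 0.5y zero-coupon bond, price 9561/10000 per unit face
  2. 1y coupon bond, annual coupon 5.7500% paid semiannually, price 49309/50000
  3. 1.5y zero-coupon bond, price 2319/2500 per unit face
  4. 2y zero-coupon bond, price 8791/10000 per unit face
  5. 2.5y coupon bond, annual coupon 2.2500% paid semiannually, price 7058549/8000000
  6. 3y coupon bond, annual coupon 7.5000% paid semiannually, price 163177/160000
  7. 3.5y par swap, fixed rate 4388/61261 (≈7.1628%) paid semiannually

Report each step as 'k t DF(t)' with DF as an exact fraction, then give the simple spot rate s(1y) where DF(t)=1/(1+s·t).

1 1/2 9561/10000
2 1 9319/10000
3 3/2 2319/2500
4 2 8791/10000
5 5/2 4157/5000
6 3 4097/5000
7 7/2 3903/5000
s(1y) = (1/(9319/10000) − 1)/(1) = 681/9319 ≈ 7.3077%

step 1 [0.5y] zero: DF = P = 9561/10000 ≈ 0.956100
step 2 [1y] bond c/2=23/800: DF=(49309/50000 − 23/800·(0.956100))/(1+23/800) = 9319/10000 ≈ 0.931900
step 3 [1.5y] zero: DF = P = 2319/2500 ≈ 0.927600
step 4 [2y] zero: DF = P = 8791/10000 ≈ 0.879100
step 5 [2.5y] bond c/2=9/800: DF=(7058549/8000000 − 9/800·(0.956100+0.931900+0.927600+0.879100))/(1+9/800) = 4157/5000 ≈ 0.831400
step 6 [3y] bond c/2=3/80: DF=(163177/160000 − 3/80·(0.956100+0.931900+0.927600+0.879100+0.831400))/(1+3/80) = 4097/5000 ≈ 0.819400
step 7 [3.5y] swap r/2=2194/61261: DF=(1 − 2194/61261·(0.956100+0.931900+0.927600+0.879100+0.831400+0.819400))/(1+2194/61261) = 3903/5000 ≈ 0.780600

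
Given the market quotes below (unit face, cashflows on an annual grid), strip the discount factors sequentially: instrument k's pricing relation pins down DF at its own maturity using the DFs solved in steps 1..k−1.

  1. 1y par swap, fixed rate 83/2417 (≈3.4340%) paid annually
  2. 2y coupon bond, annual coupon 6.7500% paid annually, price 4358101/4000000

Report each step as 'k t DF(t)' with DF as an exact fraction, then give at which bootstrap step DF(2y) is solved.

step 1 [1y] swap r/1=83/2417: DF=(1 − 83/2417·(0))/(1+83/2417) = 2417/2500 ≈ 0.966800
step 2 [2y] bond c/1=27/400: DF=(4358101/4000000 − 27/400·(0.966800))/(1+27/400) = 1919/2000 ≈ 0.959500

1 1 2417/2500
2 2 1919/2000
DF(2y) is solved at step 2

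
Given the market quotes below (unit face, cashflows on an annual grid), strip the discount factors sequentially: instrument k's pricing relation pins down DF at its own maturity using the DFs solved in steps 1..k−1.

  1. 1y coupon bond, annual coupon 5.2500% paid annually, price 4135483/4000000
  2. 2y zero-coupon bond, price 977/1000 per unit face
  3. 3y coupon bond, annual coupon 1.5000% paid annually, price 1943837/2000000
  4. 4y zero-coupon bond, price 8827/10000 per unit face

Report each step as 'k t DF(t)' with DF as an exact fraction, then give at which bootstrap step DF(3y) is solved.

step 1 [1y] bond c/1=21/400: DF=(4135483/4000000 − 21/400·(0))/(1+21/400) = 9823/10000 ≈ 0.982300
step 2 [2y] zero: DF = P = 977/1000 ≈ 0.977000
step 3 [3y] bond c/1=3/200: DF=(1943837/2000000 − 3/200·(0.982300+0.977000))/(1+3/200) = 4643/5000 ≈ 0.928600
step 4 [4y] zero: DF = P = 8827/10000 ≈ 0.882700

1 1 9823/10000
2 2 977/1000
3 3 4643/5000
4 4 8827/10000
DF(3y) is solved at step 3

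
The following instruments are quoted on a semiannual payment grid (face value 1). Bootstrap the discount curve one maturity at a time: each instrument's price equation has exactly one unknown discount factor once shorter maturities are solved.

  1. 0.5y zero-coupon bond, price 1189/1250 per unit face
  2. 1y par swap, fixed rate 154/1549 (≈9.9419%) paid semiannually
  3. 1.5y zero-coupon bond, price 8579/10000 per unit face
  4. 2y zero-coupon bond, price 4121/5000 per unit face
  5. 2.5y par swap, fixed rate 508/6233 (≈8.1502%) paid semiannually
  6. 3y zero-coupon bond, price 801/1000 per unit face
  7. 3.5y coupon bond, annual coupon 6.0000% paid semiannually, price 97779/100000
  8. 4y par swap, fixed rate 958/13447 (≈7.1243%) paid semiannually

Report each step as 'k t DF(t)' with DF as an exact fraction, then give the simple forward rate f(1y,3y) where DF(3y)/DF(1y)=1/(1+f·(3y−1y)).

1 1/2 1189/1250
2 1 2269/2500
3 3/2 8579/10000
4 2 4121/5000
5 5/2 4111/5000
6 3 801/1000
7 7/2 7989/10000
8 4 1521/2000
f(1y,3y) = ((2269/2500)/(801/1000) − 1)/(2) = 533/8010 ≈ 6.6542%

step 1 [0.5y] zero: DF = P = 1189/1250 ≈ 0.951200
step 2 [1y] swap r/2=77/1549: DF=(1 − 77/1549·(0.951200))/(1+77/1549) = 2269/2500 ≈ 0.907600
step 3 [1.5y] zero: DF = P = 8579/10000 ≈ 0.857900
step 4 [2y] zero: DF = P = 4121/5000 ≈ 0.824200
step 5 [2.5y] swap r/2=254/6233: DF=(1 − 254/6233·(0.951200+0.907600+0.857900+0.824200))/(1+254/6233) = 4111/5000 ≈ 0.822200
step 6 [3y] zero: DF = P = 801/1000 ≈ 0.801000
step 7 [3.5y] bond c/2=3/100: DF=(97779/100000 − 3/100·(0.951200+0.907600+0.857900+0.824200+0.822200+0.801000))/(1+3/100) = 7989/10000 ≈ 0.798900
step 8 [4y] swap r/2=479/13447: DF=(1 − 479/13447·(0.951200+0.907600+0.857900+0.824200+0.822200+0.801000+0.798900))/(1+479/13447) = 1521/2000 ≈ 0.760500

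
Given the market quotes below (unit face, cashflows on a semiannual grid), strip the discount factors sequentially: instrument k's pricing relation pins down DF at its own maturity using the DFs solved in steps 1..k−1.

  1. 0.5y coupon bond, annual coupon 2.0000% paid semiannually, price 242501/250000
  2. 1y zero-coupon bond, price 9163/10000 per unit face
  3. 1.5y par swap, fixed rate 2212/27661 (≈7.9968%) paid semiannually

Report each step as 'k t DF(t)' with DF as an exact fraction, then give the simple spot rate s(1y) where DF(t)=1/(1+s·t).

step 1 [0.5y] bond c/2=1/100: DF=(242501/250000 − 1/100·(0))/(1+1/100) = 2401/2500 ≈ 0.960400
step 2 [1y] zero: DF = P = 9163/10000 ≈ 0.916300
step 3 [1.5y] swap r/2=1106/27661: DF=(1 − 1106/27661·(0.960400+0.916300))/(1+1106/27661) = 4447/5000 ≈ 0.889400

1 1/2 2401/2500
2 1 9163/10000
3 3/2 4447/5000
s(1y) = (1/(9163/10000) − 1)/(1) = 837/9163 ≈ 9.1346%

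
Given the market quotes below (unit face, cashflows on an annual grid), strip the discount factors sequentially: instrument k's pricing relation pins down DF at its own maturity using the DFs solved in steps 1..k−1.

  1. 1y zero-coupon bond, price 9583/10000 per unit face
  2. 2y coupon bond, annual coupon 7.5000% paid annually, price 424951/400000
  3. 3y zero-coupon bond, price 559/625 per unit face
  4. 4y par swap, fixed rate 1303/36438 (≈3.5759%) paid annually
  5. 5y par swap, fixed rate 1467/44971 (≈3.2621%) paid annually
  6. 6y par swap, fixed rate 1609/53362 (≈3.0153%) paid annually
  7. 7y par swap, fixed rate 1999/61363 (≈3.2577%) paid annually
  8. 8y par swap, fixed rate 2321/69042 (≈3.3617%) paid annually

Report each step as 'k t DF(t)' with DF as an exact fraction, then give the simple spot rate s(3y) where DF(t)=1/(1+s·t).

step 1 [1y] zero: DF = P = 9583/10000 ≈ 0.958300
step 2 [2y] bond c/1=3/40: DF=(424951/400000 − 3/40·(0.958300))/(1+3/40) = 4607/5000 ≈ 0.921400
step 3 [3y] zero: DF = P = 559/625 ≈ 0.894400
step 4 [4y] swap r/1=1303/36438: DF=(1 − 1303/36438·(0.958300+0.921400+0.894400))/(1+1303/36438) = 8697/10000 ≈ 0.869700
step 5 [5y] swap r/1=1467/44971: DF=(1 − 1467/44971·(0.958300+0.921400+0.894400+0.869700))/(1+1467/44971) = 8533/10000 ≈ 0.853300
step 6 [6y] swap r/1=1609/53362: DF=(1 − 1609/53362·(0.958300+0.921400+0.894400+0.869700+0.853300))/(1+1609/53362) = 8391/10000 ≈ 0.839100
step 7 [7y] swap r/1=1999/61363: DF=(1 − 1999/61363·(0.958300+0.921400+0.894400+0.869700+0.853300+0.839100))/(1+1999/61363) = 8001/10000 ≈ 0.800100
step 8 [8y] swap r/1=2321/69042: DF=(1 − 2321/69042·(0.958300+0.921400+0.894400+0.869700+0.853300+0.839100+0.800100))/(1+2321/69042) = 7679/10000 ≈ 0.767900

1 1 9583/10000
2 2 4607/5000
3 3 559/625
4 4 8697/10000
5 5 8533/10000
6 6 8391/10000
7 7 8001/10000
8 8 7679/10000
s(3y) = (1/(559/625) − 1)/(3) = 22/559 ≈ 3.9356%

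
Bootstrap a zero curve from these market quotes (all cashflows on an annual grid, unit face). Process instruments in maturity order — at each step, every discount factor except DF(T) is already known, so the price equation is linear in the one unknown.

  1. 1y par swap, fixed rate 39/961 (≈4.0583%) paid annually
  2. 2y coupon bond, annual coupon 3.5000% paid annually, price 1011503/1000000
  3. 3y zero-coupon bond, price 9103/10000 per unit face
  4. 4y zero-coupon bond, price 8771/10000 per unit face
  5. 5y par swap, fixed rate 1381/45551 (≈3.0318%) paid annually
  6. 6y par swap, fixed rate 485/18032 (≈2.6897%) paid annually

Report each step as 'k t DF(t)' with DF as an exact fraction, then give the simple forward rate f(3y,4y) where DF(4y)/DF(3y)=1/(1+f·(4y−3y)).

step 1 [1y] swap r/1=39/961: DF=(1 − 39/961·(0))/(1+39/961) = 961/1000 ≈ 0.961000
step 2 [2y] bond c/1=7/200: DF=(1011503/1000000 − 7/200·(0.961000))/(1+7/200) = 1181/1250 ≈ 0.944800
step 3 [3y] zero: DF = P = 9103/10000 ≈ 0.910300
step 4 [4y] zero: DF = P = 8771/10000 ≈ 0.877100
step 5 [5y] swap r/1=1381/45551: DF=(1 − 1381/45551·(0.961000+0.944800+0.910300+0.877100))/(1+1381/45551) = 8619/10000 ≈ 0.861900
step 6 [6y] swap r/1=485/18032: DF=(1 − 485/18032·(0.961000+0.944800+0.910300+0.877100+0.861900))/(1+485/18032) = 1709/2000 ≈ 0.854500

1 1 961/1000
2 2 1181/1250
3 3 9103/10000
4 4 8771/10000
5 5 8619/10000
6 6 1709/2000
f(3y,4y) = ((9103/10000)/(8771/10000) − 1)/(1) = 332/8771 ≈ 3.7852%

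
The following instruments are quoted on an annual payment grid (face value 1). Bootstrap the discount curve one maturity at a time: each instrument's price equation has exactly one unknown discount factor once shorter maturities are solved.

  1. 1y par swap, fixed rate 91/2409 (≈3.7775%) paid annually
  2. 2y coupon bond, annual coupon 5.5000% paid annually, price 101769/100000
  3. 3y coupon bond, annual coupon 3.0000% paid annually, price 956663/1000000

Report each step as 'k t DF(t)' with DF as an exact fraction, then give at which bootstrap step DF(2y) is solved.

1 1 2409/2500
2 2 1143/1250
3 3 8741/10000
DF(2y) is solved at step 2

step 1 [1y] swap r/1=91/2409: DF=(1 − 91/2409·(0))/(1+91/2409) = 2409/2500 ≈ 0.963600
step 2 [2y] bond c/1=11/200: DF=(101769/100000 − 11/200·(0.963600))/(1+11/200) = 1143/1250 ≈ 0.914400
step 3 [3y] bond c/1=3/100: DF=(956663/1000000 − 3/100·(0.963600+0.914400))/(1+3/100) = 8741/10000 ≈ 0.874100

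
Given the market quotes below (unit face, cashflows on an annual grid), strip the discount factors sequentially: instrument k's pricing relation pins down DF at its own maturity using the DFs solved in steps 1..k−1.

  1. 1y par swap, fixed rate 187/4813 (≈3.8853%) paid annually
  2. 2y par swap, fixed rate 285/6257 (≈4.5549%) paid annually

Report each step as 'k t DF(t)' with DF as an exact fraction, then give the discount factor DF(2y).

step 1 [1y] swap r/1=187/4813: DF=(1 − 187/4813·(0))/(1+187/4813) = 4813/5000 ≈ 0.962600
step 2 [2y] swap r/1=285/6257: DF=(1 − 285/6257·(0.962600))/(1+285/6257) = 1829/2000 ≈ 0.914500

1 1 4813/5000
2 2 1829/2000
DF(2y) = 1829/2000 ≈ 0.914500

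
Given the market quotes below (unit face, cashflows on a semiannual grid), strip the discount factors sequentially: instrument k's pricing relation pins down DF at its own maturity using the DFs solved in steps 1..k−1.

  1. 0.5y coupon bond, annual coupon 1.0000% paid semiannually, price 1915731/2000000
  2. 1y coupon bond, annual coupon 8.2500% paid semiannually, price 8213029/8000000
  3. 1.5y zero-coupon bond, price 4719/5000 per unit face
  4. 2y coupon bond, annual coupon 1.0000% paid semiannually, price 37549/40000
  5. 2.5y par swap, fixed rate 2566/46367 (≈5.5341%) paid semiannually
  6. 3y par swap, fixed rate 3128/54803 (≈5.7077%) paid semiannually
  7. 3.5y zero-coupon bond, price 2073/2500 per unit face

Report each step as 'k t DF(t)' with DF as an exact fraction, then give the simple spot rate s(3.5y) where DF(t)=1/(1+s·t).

1 1/2 9531/10000
2 1 4741/5000
3 3/2 4719/5000
4 2 9199/10000
5 5/2 8717/10000
6 3 2109/2500
7 7/2 2073/2500
s(3.5y) = (1/(2073/2500) − 1)/(7/2) = 122/2073 ≈ 5.8852%

step 1 [0.5y] bond c/2=1/200: DF=(1915731/2000000 − 1/200·(0))/(1+1/200) = 9531/10000 ≈ 0.953100
step 2 [1y] bond c/2=33/800: DF=(8213029/8000000 − 33/800·(0.953100))/(1+33/800) = 4741/5000 ≈ 0.948200
step 3 [1.5y] zero: DF = P = 4719/5000 ≈ 0.943800
step 4 [2y] bond c/2=1/200: DF=(37549/40000 − 1/200·(0.953100+0.948200+0.943800))/(1+1/200) = 9199/10000 ≈ 0.919900
step 5 [2.5y] swap r/2=1283/46367: DF=(1 − 1283/46367·(0.953100+0.948200+0.943800+0.919900))/(1+1283/46367) = 8717/10000 ≈ 0.871700
step 6 [3y] swap r/2=1564/54803: DF=(1 − 1564/54803·(0.953100+0.948200+0.943800+0.919900+0.871700))/(1+1564/54803) = 2109/2500 ≈ 0.843600
step 7 [3.5y] zero: DF = P = 2073/2500 ≈ 0.829200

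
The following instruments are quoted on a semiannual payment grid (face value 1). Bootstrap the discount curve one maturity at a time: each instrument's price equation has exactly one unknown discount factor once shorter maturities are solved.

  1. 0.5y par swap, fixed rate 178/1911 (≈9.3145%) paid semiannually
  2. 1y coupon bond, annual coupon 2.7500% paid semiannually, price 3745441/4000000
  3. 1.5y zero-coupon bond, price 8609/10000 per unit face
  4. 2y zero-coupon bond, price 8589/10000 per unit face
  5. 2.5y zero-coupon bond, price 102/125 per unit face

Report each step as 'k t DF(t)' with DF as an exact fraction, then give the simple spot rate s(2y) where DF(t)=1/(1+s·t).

1 1/2 1911/2000
2 1 9107/10000
3 3/2 8609/10000
4 2 8589/10000
5 5/2 102/125
s(2y) = (1/(8589/10000) − 1)/(2) = 1411/17178 ≈ 8.2140%

step 1 [0.5y] swap r/2=89/1911: DF=(1 − 89/1911·(0))/(1+89/1911) = 1911/2000 ≈ 0.955500
step 2 [1y] bond c/2=11/800: DF=(3745441/4000000 − 11/800·(0.955500))/(1+11/800) = 9107/10000 ≈ 0.910700
step 3 [1.5y] zero: DF = P = 8609/10000 ≈ 0.860900
step 4 [2y] zero: DF = P = 8589/10000 ≈ 0.858900
step 5 [2.5y] zero: DF = P = 102/125 ≈ 0.816000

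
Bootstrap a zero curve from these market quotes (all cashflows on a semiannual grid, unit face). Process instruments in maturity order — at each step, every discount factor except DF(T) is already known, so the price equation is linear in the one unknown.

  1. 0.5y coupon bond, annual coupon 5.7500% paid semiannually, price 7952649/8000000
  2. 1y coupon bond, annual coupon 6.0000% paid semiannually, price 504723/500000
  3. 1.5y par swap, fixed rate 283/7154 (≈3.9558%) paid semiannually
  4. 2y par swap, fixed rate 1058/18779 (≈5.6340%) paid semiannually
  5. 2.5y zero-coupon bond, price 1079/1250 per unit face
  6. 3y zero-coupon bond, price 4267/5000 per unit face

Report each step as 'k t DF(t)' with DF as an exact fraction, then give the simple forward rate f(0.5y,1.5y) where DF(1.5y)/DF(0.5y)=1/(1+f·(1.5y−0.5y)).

step 1 [0.5y] bond c/2=23/800: DF=(7952649/8000000 − 23/800·(0))/(1+23/800) = 9663/10000 ≈ 0.966300
step 2 [1y] bond c/2=3/100: DF=(504723/500000 − 3/100·(0.966300))/(1+3/100) = 9519/10000 ≈ 0.951900
step 3 [1.5y] swap r/2=283/14308: DF=(1 − 283/14308·(0.966300+0.951900))/(1+283/14308) = 4717/5000 ≈ 0.943400
step 4 [2y] swap r/2=529/18779: DF=(1 − 529/18779·(0.966300+0.951900+0.943400))/(1+529/18779) = 4471/5000 ≈ 0.894200
step 5 [2.5y] zero: DF = P = 1079/1250 ≈ 0.863200
step 6 [3y] zero: DF = P = 4267/5000 ≈ 0.853400

1 1/2 9663/10000
2 1 9519/10000
3 3/2 4717/5000
4 2 4471/5000
5 5/2 1079/1250
6 3 4267/5000
f(0.5y,1.5y) = ((9663/10000)/(4717/5000) − 1)/(1) = 229/9434 ≈ 2.4274%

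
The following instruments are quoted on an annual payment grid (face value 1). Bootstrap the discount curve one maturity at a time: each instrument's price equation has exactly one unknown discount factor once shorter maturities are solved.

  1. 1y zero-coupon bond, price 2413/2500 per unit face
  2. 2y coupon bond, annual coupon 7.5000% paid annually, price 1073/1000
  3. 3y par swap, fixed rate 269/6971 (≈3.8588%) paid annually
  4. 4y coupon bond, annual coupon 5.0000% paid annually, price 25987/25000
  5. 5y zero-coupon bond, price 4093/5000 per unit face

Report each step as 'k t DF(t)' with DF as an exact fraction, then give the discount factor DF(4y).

step 1 [1y] zero: DF = P = 2413/2500 ≈ 0.965200
step 2 [2y] bond c/1=3/40: DF=(1073/1000 − 3/40·(0.965200))/(1+3/40) = 2327/2500 ≈ 0.930800
step 3 [3y] swap r/1=269/6971: DF=(1 − 269/6971·(0.965200+0.930800))/(1+269/6971) = 2231/2500 ≈ 0.892400
step 4 [4y] bond c/1=1/20: DF=(25987/25000 − 1/20·(0.965200+0.930800+0.892400))/(1+1/20) = 2143/2500 ≈ 0.857200
step 5 [5y] zero: DF = P = 4093/5000 ≈ 0.818600

1 1 2413/2500
2 2 2327/2500
3 3 2231/2500
4 4 2143/2500
5 5 4093/5000
DF(4y) = 2143/2500 ≈ 0.857200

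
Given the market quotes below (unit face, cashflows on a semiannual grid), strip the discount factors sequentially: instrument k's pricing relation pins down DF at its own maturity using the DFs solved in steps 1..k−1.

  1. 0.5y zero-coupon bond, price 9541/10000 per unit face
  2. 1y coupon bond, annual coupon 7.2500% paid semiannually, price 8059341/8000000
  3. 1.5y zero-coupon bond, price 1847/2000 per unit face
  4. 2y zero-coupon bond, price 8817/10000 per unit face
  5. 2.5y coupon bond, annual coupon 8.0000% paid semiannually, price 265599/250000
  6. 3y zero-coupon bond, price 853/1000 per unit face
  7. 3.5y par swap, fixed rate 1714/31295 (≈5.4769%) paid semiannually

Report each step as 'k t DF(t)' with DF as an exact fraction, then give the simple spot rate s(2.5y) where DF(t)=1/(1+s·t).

1 1/2 9541/10000
2 1 2347/2500
3 3/2 1847/2000
4 2 8817/10000
5 5/2 8793/10000
6 3 853/1000
7 7/2 4143/5000
s(2.5y) = (1/(8793/10000) − 1)/(5/2) = 2414/43965 ≈ 5.4907%

step 1 [0.5y] zero: DF = P = 9541/10000 ≈ 0.954100
step 2 [1y] bond c/2=29/800: DF=(8059341/8000000 − 29/800·(0.954100))/(1+29/800) = 2347/2500 ≈ 0.938800
step 3 [1.5y] zero: DF = P = 1847/2000 ≈ 0.923500
step 4 [2y] zero: DF = P = 8817/10000 ≈ 0.881700
step 5 [2.5y] bond c/2=1/25: DF=(265599/250000 − 1/25·(0.954100+0.938800+0.923500+0.881700))/(1+1/25) = 8793/10000 ≈ 0.879300
step 6 [3y] zero: DF = P = 853/1000 ≈ 0.853000
step 7 [3.5y] swap r/2=857/31295: DF=(1 − 857/31295·(0.954100+0.938800+0.923500+0.881700+0.879300+0.853000))/(1+857/31295) = 4143/5000 ≈ 0.828600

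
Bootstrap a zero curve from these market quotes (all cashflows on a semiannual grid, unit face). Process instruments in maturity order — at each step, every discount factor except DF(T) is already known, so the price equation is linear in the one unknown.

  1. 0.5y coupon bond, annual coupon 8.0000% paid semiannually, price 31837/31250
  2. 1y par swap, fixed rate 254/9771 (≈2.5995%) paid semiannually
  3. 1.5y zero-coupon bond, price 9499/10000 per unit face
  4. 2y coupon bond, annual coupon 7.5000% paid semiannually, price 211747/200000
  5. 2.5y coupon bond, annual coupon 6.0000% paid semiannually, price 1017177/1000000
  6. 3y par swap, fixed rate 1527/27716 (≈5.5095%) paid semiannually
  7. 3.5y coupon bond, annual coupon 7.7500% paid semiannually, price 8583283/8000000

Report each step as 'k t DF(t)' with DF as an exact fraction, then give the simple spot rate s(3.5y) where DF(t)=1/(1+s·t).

step 1 [0.5y] bond c/2=1/25: DF=(31837/31250 − 1/25·(0))/(1+1/25) = 2449/2500 ≈ 0.979600
step 2 [1y] swap r/2=127/9771: DF=(1 − 127/9771·(0.979600))/(1+127/9771) = 4873/5000 ≈ 0.974600
step 3 [1.5y] zero: DF = P = 9499/10000 ≈ 0.949900
step 4 [2y] bond c/2=3/80: DF=(211747/200000 − 3/80·(0.979600+0.974600+0.949900))/(1+3/80) = 1831/2000 ≈ 0.915500
step 5 [2.5y] bond c/2=3/100: DF=(1017177/1000000 − 3/100·(0.979600+0.974600+0.949900+0.915500))/(1+3/100) = 8763/10000 ≈ 0.876300
step 6 [3y] swap r/2=1527/55432: DF=(1 − 1527/55432·(0.979600+0.974600+0.949900+0.915500+0.876300))/(1+1527/55432) = 8473/10000 ≈ 0.847300
step 7 [3.5y] bond c/2=31/800: DF=(8583283/8000000 − 31/800·(0.979600+0.974600+0.949900+0.915500+0.876300+0.847300))/(1+31/800) = 8261/10000 ≈ 0.826100

1 1/2 2449/2500
2 1 4873/5000
3 3/2 9499/10000
4 2 1831/2000
5 5/2 8763/10000
6 3 8473/10000
7 7/2 8261/10000
s(3.5y) = (1/(8261/10000) − 1)/(7/2) = 3478/57827 ≈ 6.0145%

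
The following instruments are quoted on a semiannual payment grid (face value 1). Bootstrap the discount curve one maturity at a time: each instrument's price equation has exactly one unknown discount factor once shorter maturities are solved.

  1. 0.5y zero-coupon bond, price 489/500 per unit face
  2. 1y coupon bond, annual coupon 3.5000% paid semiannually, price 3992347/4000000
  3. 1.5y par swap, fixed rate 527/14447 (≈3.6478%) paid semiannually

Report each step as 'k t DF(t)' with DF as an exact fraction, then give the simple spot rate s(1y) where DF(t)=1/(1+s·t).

step 1 [0.5y] zero: DF = P = 489/500 ≈ 0.978000
step 2 [1y] bond c/2=7/400: DF=(3992347/4000000 − 7/400·(0.978000))/(1+7/400) = 9641/10000 ≈ 0.964100
step 3 [1.5y] swap r/2=527/28894: DF=(1 − 527/28894·(0.978000+0.964100))/(1+527/28894) = 9473/10000 ≈ 0.947300

1 1/2 489/500
2 1 9641/10000
3 3/2 9473/10000
s(1y) = (1/(9641/10000) − 1)/(1) = 359/9641 ≈ 3.7237%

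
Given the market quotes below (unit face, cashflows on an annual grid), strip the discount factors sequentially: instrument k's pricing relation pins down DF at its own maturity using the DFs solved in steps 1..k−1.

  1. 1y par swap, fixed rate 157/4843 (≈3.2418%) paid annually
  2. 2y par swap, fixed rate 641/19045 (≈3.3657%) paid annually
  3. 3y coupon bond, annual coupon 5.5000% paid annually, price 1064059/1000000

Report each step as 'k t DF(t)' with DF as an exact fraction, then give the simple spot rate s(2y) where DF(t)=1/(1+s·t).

step 1 [1y] swap r/1=157/4843: DF=(1 − 157/4843·(0))/(1+157/4843) = 4843/5000 ≈ 0.968600
step 2 [2y] swap r/1=641/19045: DF=(1 − 641/19045·(0.968600))/(1+641/19045) = 9359/10000 ≈ 0.935900
step 3 [3y] bond c/1=11/200: DF=(1064059/1000000 − 11/200·(0.968600+0.935900))/(1+11/200) = 9093/10000 ≈ 0.909300

1 1 4843/5000
2 2 9359/10000
3 3 9093/10000
s(2y) = (1/(9359/10000) − 1)/(2) = 641/18718 ≈ 3.4245%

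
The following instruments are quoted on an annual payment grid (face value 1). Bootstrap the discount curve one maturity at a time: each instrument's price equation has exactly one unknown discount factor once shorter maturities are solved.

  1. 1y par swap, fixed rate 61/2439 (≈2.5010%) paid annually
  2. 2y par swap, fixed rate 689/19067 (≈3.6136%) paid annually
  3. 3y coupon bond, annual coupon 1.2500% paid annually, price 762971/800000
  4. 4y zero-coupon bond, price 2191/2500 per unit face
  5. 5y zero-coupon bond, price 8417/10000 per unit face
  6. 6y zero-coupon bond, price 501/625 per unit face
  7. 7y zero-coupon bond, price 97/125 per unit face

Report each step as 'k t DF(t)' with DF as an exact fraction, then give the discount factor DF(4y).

step 1 [1y] swap r/1=61/2439: DF=(1 − 61/2439·(0))/(1+61/2439) = 2439/2500 ≈ 0.975600
step 2 [2y] swap r/1=689/19067: DF=(1 − 689/19067·(0.975600))/(1+689/19067) = 9311/10000 ≈ 0.931100
step 3 [3y] bond c/1=1/80: DF=(762971/800000 − 1/80·(0.975600+0.931100))/(1+1/80) = 574/625 ≈ 0.918400
step 4 [4y] zero: DF = P = 2191/2500 ≈ 0.876400
step 5 [5y] zero: DF = P = 8417/10000 ≈ 0.841700
step 6 [6y] zero: DF = P = 501/625 ≈ 0.801600
step 7 [7y] zero: DF = P = 97/125 ≈ 0.776000

1 1 2439/2500
2 2 9311/10000
3 3 574/625
4 4 2191/2500
5 5 8417/10000
6 6 501/625
7 7 97/125
DF(4y) = 2191/2500 ≈ 0.876400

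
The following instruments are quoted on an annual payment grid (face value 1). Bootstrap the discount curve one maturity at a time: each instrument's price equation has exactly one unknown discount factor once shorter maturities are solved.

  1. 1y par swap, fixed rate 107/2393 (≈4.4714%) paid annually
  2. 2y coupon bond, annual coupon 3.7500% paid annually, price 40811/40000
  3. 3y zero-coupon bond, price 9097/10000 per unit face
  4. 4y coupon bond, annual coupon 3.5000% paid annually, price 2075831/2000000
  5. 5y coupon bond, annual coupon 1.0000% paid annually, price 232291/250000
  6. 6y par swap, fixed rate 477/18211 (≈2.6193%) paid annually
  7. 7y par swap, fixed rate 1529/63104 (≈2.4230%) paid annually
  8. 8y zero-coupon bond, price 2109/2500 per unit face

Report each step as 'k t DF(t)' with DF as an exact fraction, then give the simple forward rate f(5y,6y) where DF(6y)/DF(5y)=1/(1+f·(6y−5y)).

1 1 2393/2500
2 2 593/625
3 3 9097/10000
4 4 2269/2500
5 5 8831/10000
6 6 8569/10000
7 7 8471/10000
8 8 2109/2500
f(5y,6y) = ((8831/10000)/(8569/10000) − 1)/(1) = 262/8569 ≈ 3.0575%

step 1 [1y] swap r/1=107/2393: DF=(1 − 107/2393·(0))/(1+107/2393) = 2393/2500 ≈ 0.957200
step 2 [2y] bond c/1=3/80: DF=(40811/40000 − 3/80·(0.957200))/(1+3/80) = 593/625 ≈ 0.948800
step 3 [3y] zero: DF = P = 9097/10000 ≈ 0.909700
step 4 [4y] bond c/1=7/200: DF=(2075831/2000000 − 7/200·(0.957200+0.948800+0.909700))/(1+7/200) = 2269/2500 ≈ 0.907600
step 5 [5y] bond c/1=1/100: DF=(232291/250000 − 1/100·(0.957200+0.948800+0.909700+0.907600))/(1+1/100) = 8831/10000 ≈ 0.883100
step 6 [6y] swap r/1=477/18211: DF=(1 − 477/18211·(0.957200+0.948800+0.909700+0.907600+0.883100))/(1+477/18211) = 8569/10000 ≈ 0.856900
step 7 [7y] swap r/1=1529/63104: DF=(1 − 1529/63104·(0.957200+0.948800+0.909700+0.907600+0.883100+0.856900))/(1+1529/63104) = 8471/10000 ≈ 0.847100
step 8 [8y] zero: DF = P = 2109/2500 ≈ 0.843600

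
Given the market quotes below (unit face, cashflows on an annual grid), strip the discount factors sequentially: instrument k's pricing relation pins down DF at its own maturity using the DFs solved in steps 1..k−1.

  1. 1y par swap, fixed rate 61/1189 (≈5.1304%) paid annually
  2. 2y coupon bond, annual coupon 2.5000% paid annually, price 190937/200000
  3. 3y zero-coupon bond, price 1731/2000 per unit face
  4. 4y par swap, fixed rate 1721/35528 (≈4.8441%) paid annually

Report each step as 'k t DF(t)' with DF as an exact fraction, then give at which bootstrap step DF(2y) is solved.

step 1 [1y] swap r/1=61/1189: DF=(1 − 61/1189·(0))/(1+61/1189) = 1189/1250 ≈ 0.951200
step 2 [2y] bond c/1=1/40: DF=(190937/200000 − 1/40·(0.951200))/(1+1/40) = 4541/5000 ≈ 0.908200
step 3 [3y] zero: DF = P = 1731/2000 ≈ 0.865500
step 4 [4y] swap r/1=1721/35528: DF=(1 − 1721/35528·(0.951200+0.908200+0.865500))/(1+1721/35528) = 8279/10000 ≈ 0.827900

1 1 1189/1250
2 2 4541/5000
3 3 1731/2000
4 4 8279/10000
DF(2y) is solved at step 2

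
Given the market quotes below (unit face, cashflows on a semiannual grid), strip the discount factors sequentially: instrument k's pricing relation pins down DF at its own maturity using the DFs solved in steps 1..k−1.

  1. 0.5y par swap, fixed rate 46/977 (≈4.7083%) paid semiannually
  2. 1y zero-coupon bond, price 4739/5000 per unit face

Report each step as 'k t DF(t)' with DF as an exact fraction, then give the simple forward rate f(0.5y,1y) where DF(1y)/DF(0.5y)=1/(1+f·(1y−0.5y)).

step 1 [0.5y] swap r/2=23/977: DF=(1 − 23/977·(0))/(1+23/977) = 977/1000 ≈ 0.977000
step 2 [1y] zero: DF = P = 4739/5000 ≈ 0.947800

1 1/2 977/1000
2 1 4739/5000
f(0.5y,1y) = ((977/1000)/(4739/5000) − 1)/(1/2) = 292/4739 ≈ 6.1616%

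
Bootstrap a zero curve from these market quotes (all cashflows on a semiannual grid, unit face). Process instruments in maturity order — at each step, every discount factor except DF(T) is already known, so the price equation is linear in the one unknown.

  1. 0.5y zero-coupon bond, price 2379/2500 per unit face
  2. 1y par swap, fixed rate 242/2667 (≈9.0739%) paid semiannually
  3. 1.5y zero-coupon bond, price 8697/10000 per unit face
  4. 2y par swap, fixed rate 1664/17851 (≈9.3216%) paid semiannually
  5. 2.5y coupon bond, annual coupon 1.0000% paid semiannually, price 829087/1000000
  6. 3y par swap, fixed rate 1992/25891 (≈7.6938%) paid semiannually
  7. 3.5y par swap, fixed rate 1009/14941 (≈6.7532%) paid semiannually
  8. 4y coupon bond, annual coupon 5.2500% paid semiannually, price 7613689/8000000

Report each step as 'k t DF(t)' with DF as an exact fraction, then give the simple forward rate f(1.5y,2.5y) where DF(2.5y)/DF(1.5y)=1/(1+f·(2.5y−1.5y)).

1 1/2 2379/2500
2 1 9153/10000
3 3/2 8697/10000
4 2 521/625
5 5/2 1009/1250
6 3 1001/1250
7 7/2 3991/5000
8 4 1549/2000
f(1.5y,2.5y) = ((8697/10000)/(1009/1250) − 1)/(1) = 625/8072 ≈ 7.7428%

step 1 [0.5y] zero: DF = P = 2379/2500 ≈ 0.951600
step 2 [1y] swap r/2=121/2667: DF=(1 − 121/2667·(0.951600))/(1+121/2667) = 9153/10000 ≈ 0.915300
step 3 [1.5y] zero: DF = P = 8697/10000 ≈ 0.869700
step 4 [2y] swap r/2=832/17851: DF=(1 − 832/17851·(0.951600+0.915300+0.869700))/(1+832/17851) = 521/625 ≈ 0.833600
step 5 [2.5y] bond c/2=1/200: DF=(829087/1000000 − 1/200·(0.951600+0.915300+0.869700+0.833600))/(1+1/200) = 1009/1250 ≈ 0.807200
step 6 [3y] swap r/2=996/25891: DF=(1 − 996/25891·(0.951600+0.915300+0.869700+0.833600+0.807200))/(1+996/25891) = 1001/1250 ≈ 0.800800
step 7 [3.5y] swap r/2=1009/29882: DF=(1 − 1009/29882·(0.951600+0.915300+0.869700+0.833600+0.807200+0.800800))/(1+1009/29882) = 3991/5000 ≈ 0.798200
step 8 [4y] bond c/2=21/800: DF=(7613689/8000000 − 21/800·(0.951600+0.915300+0.869700+0.833600+0.807200+0.800800+0.798200))/(1+21/800) = 1549/2000 ≈ 0.774500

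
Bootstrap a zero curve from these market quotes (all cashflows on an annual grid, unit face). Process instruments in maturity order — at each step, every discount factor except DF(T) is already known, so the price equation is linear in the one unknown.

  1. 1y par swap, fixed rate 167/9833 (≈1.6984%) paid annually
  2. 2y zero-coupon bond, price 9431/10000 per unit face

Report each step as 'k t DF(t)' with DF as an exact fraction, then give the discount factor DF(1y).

1 1 9833/10000
2 2 9431/10000
DF(1y) = 9833/10000 ≈ 0.983300

step 1 [1y] swap r/1=167/9833: DF=(1 − 167/9833·(0))/(1+167/9833) = 9833/10000 ≈ 0.983300
step 2 [2y] zero: DF = P = 9431/10000 ≈ 0.943100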